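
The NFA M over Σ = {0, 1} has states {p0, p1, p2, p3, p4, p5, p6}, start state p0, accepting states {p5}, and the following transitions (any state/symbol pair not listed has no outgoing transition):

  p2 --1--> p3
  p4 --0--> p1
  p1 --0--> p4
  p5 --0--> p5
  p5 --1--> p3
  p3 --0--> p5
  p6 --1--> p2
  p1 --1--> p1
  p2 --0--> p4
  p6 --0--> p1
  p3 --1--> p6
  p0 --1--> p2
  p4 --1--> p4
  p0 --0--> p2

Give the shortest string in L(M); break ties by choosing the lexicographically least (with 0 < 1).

010

A breadth-first search from p0 reaches an accepting state first via the path p0 → p2 → p3 → p5 on input 010.
No string of length < 3 is accepted (BFS exhausts all shorter strings without reaching an accepting state), and 010 is the lexicographically least accepting string of length 3.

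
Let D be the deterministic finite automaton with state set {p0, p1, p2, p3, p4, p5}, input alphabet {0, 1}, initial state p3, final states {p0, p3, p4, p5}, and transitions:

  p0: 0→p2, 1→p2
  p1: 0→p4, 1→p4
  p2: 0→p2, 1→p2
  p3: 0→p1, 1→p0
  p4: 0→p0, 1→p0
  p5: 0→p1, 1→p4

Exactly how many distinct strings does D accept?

8

The useful subgraph on states {p0, p1, p3, p4} is acyclic, so L(D) is finite; the longest accepting path visits 4 useful states, giving maximum string length 3.
Counting accepting paths from p3 by length: 1 of length 0, 1 of length 1, 2 of length 2, 4 of length 3. Total 8.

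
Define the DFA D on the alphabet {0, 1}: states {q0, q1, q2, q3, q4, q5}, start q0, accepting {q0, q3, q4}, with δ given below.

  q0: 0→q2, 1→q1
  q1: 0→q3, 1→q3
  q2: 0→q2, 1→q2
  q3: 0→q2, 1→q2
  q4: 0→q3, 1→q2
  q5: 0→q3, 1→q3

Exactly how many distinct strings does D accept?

3

The useful subgraph on states {q0, q1, q3} is acyclic, so L(D) is finite; the longest accepting path visits 3 useful states, giving maximum string length 2.
Counting accepting paths from q0 by length: 1 of length 0, 2 of length 2. Total 3.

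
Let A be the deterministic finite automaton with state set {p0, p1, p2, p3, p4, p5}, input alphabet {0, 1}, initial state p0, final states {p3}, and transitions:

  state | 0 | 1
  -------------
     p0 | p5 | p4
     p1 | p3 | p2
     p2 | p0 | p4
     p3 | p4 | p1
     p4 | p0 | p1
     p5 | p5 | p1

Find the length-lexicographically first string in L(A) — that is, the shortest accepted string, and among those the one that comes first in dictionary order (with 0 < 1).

010

A breadth-first search from p0 reaches an accepting state first via the path p0 → p5 → p1 → p3 on input 010.
No string of length < 3 is accepted (BFS exhausts all shorter strings without reaching an accepting state), and 010 is the lexicographically least accepting string of length 3.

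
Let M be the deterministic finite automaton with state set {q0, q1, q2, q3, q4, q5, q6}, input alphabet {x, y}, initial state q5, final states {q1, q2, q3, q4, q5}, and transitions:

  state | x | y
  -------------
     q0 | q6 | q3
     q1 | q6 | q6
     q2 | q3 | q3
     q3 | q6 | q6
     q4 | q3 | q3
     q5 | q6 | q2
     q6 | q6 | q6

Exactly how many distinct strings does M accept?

4

The useful subgraph on states {q2, q3, q5} is acyclic, so L(M) is finite; the longest accepting path visits 3 useful states, giving maximum string length 2.
Counting accepting paths from q5 by length: 1 of length 0, 1 of length 1, 2 of length 2. Total 4.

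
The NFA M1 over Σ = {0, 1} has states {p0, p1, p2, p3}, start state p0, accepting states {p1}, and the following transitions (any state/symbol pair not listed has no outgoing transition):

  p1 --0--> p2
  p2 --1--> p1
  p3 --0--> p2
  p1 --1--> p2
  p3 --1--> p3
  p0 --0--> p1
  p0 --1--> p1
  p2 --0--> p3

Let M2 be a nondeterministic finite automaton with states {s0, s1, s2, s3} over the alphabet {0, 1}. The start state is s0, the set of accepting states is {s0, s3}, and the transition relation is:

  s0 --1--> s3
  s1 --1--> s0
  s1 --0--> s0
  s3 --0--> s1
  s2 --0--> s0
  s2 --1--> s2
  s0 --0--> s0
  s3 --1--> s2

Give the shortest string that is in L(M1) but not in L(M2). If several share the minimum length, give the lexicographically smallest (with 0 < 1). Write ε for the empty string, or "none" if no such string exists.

011

The string 011 is accepted by M1 but not by M2.
No shorter string lies in the difference, and 011 is the lexicographically first length-3 string in L(M1) \ L(M2).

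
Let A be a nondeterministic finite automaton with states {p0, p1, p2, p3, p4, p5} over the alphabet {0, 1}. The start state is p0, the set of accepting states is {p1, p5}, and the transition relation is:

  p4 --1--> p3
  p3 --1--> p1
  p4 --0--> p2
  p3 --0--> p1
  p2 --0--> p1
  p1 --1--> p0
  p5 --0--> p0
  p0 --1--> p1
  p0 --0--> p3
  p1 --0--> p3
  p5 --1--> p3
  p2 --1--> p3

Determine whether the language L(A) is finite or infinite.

infinite

State p0 is reachable from the start and can reach an accepting state, and it lies on the cycle p0 → p1 → p0.
Traversing that cycle any number of times yields accepted strings of unbounded length, so the language is infinite.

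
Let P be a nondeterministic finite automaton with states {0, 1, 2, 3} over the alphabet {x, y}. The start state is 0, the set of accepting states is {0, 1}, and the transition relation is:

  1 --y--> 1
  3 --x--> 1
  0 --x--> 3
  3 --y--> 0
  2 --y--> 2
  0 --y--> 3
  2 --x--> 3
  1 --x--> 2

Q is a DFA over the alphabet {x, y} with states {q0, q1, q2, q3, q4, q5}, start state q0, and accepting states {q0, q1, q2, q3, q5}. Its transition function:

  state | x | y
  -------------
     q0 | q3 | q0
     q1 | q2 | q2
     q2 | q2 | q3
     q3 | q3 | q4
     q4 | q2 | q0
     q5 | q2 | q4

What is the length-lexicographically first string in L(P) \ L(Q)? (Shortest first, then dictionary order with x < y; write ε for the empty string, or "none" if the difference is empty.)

The string xy is accepted by P but not by Q.
No shorter string lies in the difference, and xy is the lexicographically first length-2 string in L(P) \ L(Q).

xy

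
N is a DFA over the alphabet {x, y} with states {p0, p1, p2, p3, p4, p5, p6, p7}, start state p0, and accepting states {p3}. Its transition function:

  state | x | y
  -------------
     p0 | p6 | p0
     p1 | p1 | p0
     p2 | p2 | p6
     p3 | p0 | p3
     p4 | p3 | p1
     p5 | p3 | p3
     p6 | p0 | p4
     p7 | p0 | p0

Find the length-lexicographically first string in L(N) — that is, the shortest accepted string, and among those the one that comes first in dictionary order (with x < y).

A breadth-first search from p0 reaches an accepting state first via the path p0 → p6 → p4 → p3 on input xyx.
No string of length < 3 is accepted (BFS exhausts all shorter strings without reaching an accepting state), and xyx is the lexicographically least accepting string of length 3.

xyx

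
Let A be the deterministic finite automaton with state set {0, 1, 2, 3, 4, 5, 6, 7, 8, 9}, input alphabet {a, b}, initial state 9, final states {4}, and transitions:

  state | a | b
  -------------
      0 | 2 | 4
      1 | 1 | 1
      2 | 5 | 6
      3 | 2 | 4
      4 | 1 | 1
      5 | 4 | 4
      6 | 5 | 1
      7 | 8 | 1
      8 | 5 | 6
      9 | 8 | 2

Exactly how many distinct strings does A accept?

The useful subgraph on states {2, 4, 5, 6, 8, 9} is acyclic, so L(A) is finite; the longest accepting path visits 5 useful states, giving maximum string length 4.
Counting accepting paths from 9 by length: 4 of length 3, 4 of length 4. Total 8.

8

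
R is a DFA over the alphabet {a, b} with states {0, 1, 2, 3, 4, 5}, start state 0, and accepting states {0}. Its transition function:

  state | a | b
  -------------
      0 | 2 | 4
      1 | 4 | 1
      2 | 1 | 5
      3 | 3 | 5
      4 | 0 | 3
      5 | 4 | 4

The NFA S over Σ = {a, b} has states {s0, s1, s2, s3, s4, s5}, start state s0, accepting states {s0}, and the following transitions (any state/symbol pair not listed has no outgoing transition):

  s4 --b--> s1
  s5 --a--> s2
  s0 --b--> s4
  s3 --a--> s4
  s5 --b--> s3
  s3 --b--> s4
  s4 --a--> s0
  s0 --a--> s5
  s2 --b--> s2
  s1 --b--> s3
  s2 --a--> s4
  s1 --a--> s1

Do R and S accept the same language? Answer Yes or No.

Exploring the product automaton R × S from the start pair (0, s0), following both machines on each input symbol, reaches 6 state pairs: (0, s0), (2, s5), (4, s4), (1, s2), (5, s3), (3, s1).
R accepts in {0} and S accepts in {s0}. In every reachable pair the two components are either both accepting — (0, s0) — or both non-accepting, so no string is accepted by exactly one of the machines: L(R) \ L(S) and L(S) \ L(R) are both empty.
Hence every string is accepted by R iff it is accepted by S, and the two languages coincide.

Yes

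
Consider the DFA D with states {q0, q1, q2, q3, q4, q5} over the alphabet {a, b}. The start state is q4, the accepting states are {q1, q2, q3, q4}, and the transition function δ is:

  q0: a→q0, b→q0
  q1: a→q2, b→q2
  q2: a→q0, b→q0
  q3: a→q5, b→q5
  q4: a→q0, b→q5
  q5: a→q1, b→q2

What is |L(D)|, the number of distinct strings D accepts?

5

The useful subgraph on states {q1, q2, q4, q5} is acyclic, so L(D) is finite; the longest accepting path visits 4 useful states, giving maximum string length 3.
Counting accepting paths from q4 by length: 1 of length 0, 2 of length 2, 2 of length 3. Total 5.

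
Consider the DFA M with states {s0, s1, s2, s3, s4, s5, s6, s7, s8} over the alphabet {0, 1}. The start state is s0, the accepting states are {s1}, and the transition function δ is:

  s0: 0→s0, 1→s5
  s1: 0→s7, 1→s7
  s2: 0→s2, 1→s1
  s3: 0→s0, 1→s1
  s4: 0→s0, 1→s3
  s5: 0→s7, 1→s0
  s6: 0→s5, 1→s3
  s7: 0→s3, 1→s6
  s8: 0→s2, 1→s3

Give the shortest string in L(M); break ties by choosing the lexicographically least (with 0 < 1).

A breadth-first search from s0 reaches an accepting state first via the path s0 → s5 → s7 → s3 → s1 on input 1001.
No string of length < 4 is accepted (BFS exhausts all shorter strings without reaching an accepting state), and 1001 is the lexicographically least accepting string of length 4.

1001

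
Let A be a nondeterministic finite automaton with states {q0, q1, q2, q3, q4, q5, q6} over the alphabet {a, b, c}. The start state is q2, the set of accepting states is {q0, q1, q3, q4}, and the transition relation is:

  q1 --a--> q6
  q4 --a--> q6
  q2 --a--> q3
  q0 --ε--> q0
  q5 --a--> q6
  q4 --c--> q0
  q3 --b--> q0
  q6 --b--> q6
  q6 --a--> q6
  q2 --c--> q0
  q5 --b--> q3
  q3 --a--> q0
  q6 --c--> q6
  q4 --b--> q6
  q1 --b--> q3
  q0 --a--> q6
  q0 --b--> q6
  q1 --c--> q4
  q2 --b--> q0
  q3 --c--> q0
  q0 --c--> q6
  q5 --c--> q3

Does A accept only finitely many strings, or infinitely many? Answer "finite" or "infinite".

The useful states (reachable from q2 and able to reach an accepting state) are {q0, q2, q3}.
Restricted to these states the transition graph has no cycle, so every accepting path has bounded length and L is finite.

finite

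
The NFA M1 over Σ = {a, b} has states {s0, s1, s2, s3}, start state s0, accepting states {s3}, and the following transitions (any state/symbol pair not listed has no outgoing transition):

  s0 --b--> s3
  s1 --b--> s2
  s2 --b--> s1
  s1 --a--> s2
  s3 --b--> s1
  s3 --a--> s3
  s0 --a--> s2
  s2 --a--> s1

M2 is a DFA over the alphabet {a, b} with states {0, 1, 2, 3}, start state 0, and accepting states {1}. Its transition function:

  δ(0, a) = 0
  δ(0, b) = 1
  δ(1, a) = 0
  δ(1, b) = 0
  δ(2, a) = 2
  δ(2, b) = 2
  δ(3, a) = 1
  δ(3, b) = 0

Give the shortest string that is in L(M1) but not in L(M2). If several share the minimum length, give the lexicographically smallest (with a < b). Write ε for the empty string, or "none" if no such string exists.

ba

The string ba is accepted by M1 but not by M2.
No shorter string lies in the difference, and ba is the lexicographically first length-2 string in L(M1) \ L(M2).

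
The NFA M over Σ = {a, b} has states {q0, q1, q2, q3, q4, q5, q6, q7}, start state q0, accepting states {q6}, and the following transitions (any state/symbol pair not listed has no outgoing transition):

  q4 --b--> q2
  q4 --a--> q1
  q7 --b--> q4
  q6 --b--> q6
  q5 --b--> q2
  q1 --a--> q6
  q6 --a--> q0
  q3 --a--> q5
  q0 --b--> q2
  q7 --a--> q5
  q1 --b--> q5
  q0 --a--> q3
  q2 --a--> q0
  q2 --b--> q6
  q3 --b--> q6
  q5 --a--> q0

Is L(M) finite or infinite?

infinite

State q0 is reachable from the start and can reach an accepting state, and it lies on the cycle q0 → q2 → q0.
Traversing that cycle any number of times yields accepted strings of unbounded length, so the language is infinite.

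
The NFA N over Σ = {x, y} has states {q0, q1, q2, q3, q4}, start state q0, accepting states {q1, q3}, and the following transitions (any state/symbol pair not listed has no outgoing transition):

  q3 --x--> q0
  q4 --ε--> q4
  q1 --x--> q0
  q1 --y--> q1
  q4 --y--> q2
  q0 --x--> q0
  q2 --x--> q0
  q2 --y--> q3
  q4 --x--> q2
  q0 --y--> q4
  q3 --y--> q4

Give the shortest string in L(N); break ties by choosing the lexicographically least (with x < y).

yxy

A breadth-first search from q0 reaches an accepting state first via the path q0 → q4 → q2 → q3 on input yxy.
No string of length < 3 is accepted (BFS exhausts all shorter strings without reaching an accepting state), and yxy is the lexicographically least accepting string of length 3.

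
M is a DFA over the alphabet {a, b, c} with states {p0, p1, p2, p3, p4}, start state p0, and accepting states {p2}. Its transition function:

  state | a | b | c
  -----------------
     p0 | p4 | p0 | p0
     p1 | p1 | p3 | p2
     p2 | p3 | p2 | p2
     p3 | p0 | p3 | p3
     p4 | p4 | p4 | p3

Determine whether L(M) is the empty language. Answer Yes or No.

The states reachable from the start state are {p0, p3, p4}.
None of the accepting states {p2} is reachable, so no string is accepted and L(M) = ∅.

Yes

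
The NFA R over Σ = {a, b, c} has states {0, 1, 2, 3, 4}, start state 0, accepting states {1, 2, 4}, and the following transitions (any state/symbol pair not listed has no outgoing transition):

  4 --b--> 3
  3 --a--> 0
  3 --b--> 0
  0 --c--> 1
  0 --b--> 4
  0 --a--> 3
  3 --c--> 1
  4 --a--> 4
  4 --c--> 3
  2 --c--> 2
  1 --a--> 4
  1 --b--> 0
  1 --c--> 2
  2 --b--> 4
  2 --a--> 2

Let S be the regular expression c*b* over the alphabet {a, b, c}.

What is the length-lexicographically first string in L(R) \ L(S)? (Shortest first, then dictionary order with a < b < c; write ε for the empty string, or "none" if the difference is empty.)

ac

The string ac is accepted by R but not by S.
No shorter string lies in the difference, and ac is the lexicographically first length-2 string in L(R) \ L(S).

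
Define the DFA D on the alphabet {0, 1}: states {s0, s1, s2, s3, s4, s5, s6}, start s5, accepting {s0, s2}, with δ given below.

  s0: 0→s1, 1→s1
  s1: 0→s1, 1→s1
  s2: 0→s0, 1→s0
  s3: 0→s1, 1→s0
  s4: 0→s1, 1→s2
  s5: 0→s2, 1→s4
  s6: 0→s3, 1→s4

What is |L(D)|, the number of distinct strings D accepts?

6

The useful subgraph on states {s0, s2, s4, s5} is acyclic, so L(D) is finite; the longest accepting path visits 4 useful states, giving maximum string length 3.
Counting accepting paths from s5 by length: 1 of length 1, 3 of length 2, 2 of length 3. Total 6.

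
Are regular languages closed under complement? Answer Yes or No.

Take a complete DFA for L and swap accepting and non-accepting states; the resulting DFA accepts exactly Σ* \ L.
So the regular languages are closed under complement.

Yes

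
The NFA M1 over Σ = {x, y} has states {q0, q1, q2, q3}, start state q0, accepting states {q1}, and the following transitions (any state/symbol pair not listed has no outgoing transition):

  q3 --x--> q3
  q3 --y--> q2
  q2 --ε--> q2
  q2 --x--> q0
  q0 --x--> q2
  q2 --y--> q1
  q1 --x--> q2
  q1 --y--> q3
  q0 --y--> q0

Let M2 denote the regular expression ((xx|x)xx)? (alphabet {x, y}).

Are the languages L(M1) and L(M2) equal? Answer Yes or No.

The string xy is accepted by M1 but rejected by M2.
So L(M1) ≠ L(M2).

No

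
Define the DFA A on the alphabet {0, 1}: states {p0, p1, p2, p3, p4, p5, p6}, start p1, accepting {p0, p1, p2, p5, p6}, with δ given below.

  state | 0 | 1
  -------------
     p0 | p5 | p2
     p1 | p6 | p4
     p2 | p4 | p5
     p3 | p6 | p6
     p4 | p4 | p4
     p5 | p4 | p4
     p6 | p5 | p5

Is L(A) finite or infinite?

The useful states (reachable from p1 and able to reach an accepting state) are {p1, p5, p6}.
Restricted to these states the transition graph has no cycle, so every accepting path has bounded length and L is finite.

finite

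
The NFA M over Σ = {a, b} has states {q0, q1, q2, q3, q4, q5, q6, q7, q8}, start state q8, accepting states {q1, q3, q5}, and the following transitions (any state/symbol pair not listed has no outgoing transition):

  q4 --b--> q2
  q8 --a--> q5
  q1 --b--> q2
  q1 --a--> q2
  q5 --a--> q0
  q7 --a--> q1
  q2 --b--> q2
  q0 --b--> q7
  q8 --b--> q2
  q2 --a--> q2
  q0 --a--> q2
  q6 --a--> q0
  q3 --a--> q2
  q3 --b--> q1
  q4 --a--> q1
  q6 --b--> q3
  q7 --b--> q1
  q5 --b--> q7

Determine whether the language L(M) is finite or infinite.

The useful states (reachable from q8 and able to reach an accepting state) are {q0, q1, q5, q7, q8}.
Restricted to these states the transition graph has no cycle, so every accepting path has bounded length and L is finite.

finite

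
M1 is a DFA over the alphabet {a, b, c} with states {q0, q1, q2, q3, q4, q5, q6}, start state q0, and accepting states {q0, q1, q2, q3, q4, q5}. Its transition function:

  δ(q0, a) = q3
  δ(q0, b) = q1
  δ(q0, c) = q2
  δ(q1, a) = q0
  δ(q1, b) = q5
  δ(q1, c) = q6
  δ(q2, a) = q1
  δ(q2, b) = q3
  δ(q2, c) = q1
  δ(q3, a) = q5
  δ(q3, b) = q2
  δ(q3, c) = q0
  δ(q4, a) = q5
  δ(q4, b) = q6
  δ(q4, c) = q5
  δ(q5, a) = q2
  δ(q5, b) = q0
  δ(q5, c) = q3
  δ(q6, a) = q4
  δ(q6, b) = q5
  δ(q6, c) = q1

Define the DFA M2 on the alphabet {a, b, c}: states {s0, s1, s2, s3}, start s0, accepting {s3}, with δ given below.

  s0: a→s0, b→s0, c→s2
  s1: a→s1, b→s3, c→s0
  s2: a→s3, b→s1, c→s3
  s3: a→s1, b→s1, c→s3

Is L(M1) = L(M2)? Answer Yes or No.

The empty string ε is accepted by M1 but rejected by M2.
So L(M1) ≠ L(M2).

No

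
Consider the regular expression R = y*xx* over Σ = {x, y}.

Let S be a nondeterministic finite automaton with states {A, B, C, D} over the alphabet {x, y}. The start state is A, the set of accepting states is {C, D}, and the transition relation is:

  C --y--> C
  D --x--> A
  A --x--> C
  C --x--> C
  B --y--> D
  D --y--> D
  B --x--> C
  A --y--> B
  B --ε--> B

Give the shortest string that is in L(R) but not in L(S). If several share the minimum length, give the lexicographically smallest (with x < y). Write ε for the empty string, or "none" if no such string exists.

yyx

The string yyx is accepted by R but not by S.
No shorter string lies in the difference, and yyx is the lexicographically first length-3 string in L(R) \ L(S).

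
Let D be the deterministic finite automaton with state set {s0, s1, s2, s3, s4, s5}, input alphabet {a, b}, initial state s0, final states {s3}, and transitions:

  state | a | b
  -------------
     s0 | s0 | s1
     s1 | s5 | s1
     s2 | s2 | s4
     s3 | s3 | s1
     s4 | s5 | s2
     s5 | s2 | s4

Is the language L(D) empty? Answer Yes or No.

Yes

The states reachable from the start state are {s0, s1, s2, s4, s5}.
None of the accepting states {s3} is reachable, so no string is accepted and L(D) = ∅.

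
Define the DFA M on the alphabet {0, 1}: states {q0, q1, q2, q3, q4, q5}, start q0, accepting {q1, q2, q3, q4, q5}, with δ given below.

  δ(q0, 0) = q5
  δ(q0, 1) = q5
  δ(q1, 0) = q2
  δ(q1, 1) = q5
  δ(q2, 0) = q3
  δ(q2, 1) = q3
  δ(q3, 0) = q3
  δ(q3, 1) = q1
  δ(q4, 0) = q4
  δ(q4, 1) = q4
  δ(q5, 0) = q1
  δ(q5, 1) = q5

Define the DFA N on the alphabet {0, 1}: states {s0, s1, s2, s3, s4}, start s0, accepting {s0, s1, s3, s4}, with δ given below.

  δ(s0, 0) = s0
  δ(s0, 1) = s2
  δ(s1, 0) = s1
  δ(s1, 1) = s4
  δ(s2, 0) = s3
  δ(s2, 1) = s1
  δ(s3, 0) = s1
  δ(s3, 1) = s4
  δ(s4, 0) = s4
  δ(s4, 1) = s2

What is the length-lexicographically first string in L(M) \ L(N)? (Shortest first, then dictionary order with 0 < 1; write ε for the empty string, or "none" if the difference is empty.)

1

The string 1 is accepted by M but not by N.
No shorter string lies in the difference, and 1 is the lexicographically first length-1 string in L(M) \ L(N).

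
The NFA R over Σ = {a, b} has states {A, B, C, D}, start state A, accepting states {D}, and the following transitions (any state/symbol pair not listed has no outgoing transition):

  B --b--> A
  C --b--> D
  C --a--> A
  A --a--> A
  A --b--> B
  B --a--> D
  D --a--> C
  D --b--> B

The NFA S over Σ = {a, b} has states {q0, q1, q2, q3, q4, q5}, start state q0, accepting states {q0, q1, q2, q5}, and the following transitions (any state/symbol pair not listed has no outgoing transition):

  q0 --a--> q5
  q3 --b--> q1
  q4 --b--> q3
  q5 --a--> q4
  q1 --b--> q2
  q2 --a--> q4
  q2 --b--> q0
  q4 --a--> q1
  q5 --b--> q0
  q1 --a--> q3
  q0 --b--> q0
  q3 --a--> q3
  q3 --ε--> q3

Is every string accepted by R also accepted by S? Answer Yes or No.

The string aaba is in L(R) but not in L(S).
So L(R) ⊄ L(S).

No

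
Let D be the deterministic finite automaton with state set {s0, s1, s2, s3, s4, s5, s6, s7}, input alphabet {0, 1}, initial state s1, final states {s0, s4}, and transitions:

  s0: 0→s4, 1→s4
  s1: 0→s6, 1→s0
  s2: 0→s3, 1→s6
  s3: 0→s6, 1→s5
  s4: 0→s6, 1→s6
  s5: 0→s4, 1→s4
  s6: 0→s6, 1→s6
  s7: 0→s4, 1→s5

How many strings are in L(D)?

The useful subgraph on states {s0, s1, s4} is acyclic, so L(D) is finite; the longest accepting path visits 3 useful states, giving maximum string length 2.
Counting accepting paths from s1 by length: 1 of length 1, 2 of length 2. Total 3.

3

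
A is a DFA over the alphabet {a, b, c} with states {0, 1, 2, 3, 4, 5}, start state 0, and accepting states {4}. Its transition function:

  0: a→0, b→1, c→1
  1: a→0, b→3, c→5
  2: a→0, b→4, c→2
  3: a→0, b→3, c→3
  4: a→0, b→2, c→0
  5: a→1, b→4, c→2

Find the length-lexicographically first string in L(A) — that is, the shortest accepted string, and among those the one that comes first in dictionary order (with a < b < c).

bcb

A breadth-first search from 0 reaches an accepting state first via the path 0 → 1 → 5 → 4 on input bcb.
No string of length < 3 is accepted (BFS exhausts all shorter strings without reaching an accepting state), and bcb is the lexicographically least accepting string of length 3.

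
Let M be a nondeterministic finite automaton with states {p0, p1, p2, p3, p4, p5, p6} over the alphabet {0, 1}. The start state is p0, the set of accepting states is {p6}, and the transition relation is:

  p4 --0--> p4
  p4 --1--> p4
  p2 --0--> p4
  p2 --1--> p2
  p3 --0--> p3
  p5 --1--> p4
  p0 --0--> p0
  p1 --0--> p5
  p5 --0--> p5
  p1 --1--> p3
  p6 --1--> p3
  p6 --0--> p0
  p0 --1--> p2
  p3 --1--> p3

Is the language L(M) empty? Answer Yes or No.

Yes

The states reachable from the start state are {p0, p2, p4}.
None of the accepting states {p6} is reachable, so no string is accepted and L(M) = ∅.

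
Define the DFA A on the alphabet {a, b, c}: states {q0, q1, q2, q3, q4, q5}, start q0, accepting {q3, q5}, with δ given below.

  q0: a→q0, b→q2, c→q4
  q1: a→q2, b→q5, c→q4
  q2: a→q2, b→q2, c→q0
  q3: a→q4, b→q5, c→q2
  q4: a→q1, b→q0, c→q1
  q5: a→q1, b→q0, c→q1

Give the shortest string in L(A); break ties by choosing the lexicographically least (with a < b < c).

cab

A breadth-first search from q0 reaches an accepting state first via the path q0 → q4 → q1 → q5 on input cab.
No string of length < 3 is accepted (BFS exhausts all shorter strings without reaching an accepting state), and cab is the lexicographically least accepting string of length 3.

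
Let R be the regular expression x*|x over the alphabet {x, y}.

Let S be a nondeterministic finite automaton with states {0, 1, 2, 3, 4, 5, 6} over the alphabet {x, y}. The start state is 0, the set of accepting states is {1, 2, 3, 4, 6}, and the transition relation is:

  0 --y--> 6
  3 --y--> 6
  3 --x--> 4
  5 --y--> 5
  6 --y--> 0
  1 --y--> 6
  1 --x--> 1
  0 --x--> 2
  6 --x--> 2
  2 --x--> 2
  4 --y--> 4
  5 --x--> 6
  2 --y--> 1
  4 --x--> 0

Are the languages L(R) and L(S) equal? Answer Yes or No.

No

The empty string ε is accepted by R but rejected by S.
So L(R) ≠ L(S).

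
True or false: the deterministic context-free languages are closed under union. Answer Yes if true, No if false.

No

{aⁿbⁿ : n≥0} and {aⁿb²ⁿ : n≥0} are each accepted by a deterministic PDA (push the a's; pop one per b, respectively one per two b's), but their union U is not. Suppose a DPDA M accepted U. Being deterministic, M has a single run on aⁿb²ⁿ, and since aⁿbⁿ ∈ U that run passes through an accepting configuration right after consuming the prefix aⁿbⁿ and then goes on to accept again after n more b's. Build an ordinary (nondeterministic) PDA M′ that simulates M on a's and b's and, at any moment when M is in an accepting state, may switch to a second mode in which it reads only c's, feeding each c to M as a b; M′ accepts when M does. Then M′ accepts aⁱbʲcᵏ (k≥1) exactly when both aⁱbʲ ∈ U and aⁱbʲ⁺ᵏ ∈ U, and checking the four cases (i=j or j=2i, combined with j+k=i or j+k=2i) leaves only i=j=k: so L(M′) ∩ a*b*c⁺ = {aⁿbⁿcⁿ : n≥1} would be context-free, which it is not (pumping lemma) — contradiction. (The union is an unambiguous CFL; it is determinism, not unambiguity, that fails.)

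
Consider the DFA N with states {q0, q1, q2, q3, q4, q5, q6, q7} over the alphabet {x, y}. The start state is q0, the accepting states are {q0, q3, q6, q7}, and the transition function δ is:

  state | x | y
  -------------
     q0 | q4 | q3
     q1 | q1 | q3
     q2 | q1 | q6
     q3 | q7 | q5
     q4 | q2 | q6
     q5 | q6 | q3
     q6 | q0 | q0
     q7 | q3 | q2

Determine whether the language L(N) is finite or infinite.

infinite

State q3 is reachable from the start and can reach an accepting state, and it lies on the cycle q3 → q5 → q3.
Traversing that cycle any number of times yields accepted strings of unbounded length, so the language is infinite.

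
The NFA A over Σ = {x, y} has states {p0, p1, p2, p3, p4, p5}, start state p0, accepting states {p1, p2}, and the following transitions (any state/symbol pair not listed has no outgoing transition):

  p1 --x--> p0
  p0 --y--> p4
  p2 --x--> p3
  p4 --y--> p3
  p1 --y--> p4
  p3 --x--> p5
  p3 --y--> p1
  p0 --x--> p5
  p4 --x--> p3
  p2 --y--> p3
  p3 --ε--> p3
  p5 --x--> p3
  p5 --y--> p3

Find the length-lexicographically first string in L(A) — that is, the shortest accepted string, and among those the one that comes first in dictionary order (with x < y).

A breadth-first search from p0 reaches an accepting state first via the path p0 → p5 → p3 → p1 on input xxy.
No string of length < 3 is accepted (BFS exhausts all shorter strings without reaching an accepting state), and xxy is the lexicographically least accepting string of length 3.

xxy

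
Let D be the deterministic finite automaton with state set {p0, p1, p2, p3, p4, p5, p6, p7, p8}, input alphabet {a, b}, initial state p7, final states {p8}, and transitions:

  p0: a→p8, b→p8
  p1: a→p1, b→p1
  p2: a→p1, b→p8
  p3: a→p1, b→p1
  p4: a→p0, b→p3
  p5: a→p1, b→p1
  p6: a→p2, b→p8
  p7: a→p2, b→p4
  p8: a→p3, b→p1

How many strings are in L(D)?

3

The useful subgraph on states {p0, p2, p4, p7, p8} is acyclic, so L(D) is finite; the longest accepting path visits 4 useful states, giving maximum string length 3.
Counting accepting paths from p7 by length: 1 of length 2, 2 of length 3. Total 3.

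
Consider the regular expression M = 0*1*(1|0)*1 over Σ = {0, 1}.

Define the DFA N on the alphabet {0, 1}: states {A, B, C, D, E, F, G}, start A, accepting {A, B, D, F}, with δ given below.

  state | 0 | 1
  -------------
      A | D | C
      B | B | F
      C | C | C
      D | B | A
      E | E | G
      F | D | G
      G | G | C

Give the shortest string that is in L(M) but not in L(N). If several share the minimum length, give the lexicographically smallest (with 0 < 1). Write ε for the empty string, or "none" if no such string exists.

The string 1 is accepted by M but not by N.
No shorter string lies in the difference, and 1 is the lexicographically first length-1 string in L(M) \ L(N).

1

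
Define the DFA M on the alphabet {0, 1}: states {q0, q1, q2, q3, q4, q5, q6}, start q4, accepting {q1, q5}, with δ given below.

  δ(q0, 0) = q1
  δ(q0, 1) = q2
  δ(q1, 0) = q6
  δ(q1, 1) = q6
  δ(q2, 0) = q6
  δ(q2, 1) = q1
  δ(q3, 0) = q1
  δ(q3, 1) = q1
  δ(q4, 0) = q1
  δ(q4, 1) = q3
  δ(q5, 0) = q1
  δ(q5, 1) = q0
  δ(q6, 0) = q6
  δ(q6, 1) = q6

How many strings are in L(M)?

The useful subgraph on states {q1, q3, q4} is acyclic, so L(M) is finite; the longest accepting path visits 3 useful states, giving maximum string length 2.
Counting accepting paths from q4 by length: 1 of length 1, 2 of length 2. Total 3.

3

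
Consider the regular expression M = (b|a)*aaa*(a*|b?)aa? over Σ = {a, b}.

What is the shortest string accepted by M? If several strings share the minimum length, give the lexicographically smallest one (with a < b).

aaa

By inspection of the expression, no string of length less than 3 matches, and aaa is the lexicographically first match of length 3.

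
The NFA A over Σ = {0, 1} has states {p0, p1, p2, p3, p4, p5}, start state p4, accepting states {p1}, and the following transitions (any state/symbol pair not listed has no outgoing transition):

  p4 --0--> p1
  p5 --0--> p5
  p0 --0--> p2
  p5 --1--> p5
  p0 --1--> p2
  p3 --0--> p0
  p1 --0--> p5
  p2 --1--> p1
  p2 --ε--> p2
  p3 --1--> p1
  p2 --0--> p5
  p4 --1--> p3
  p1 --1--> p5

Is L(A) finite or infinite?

The useful states (reachable from p4 and able to reach an accepting state) are {p0, p1, p2, p3, p4}.
Restricted to these states the transition graph has no cycle, so every accepting path has bounded length and L is finite.

finite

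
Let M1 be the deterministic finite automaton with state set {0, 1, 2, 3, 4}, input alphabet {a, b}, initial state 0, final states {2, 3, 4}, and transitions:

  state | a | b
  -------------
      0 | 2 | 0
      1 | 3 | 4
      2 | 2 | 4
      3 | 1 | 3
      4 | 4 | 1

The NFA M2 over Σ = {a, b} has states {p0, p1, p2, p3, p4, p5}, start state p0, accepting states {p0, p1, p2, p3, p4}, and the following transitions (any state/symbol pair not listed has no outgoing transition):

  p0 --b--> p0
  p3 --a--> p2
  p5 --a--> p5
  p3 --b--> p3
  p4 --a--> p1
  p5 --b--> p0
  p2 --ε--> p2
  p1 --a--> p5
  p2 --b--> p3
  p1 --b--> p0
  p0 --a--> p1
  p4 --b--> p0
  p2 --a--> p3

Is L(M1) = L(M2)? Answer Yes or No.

The string aa is accepted by M1 but rejected by M2.
So L(M1) ≠ L(M2).

No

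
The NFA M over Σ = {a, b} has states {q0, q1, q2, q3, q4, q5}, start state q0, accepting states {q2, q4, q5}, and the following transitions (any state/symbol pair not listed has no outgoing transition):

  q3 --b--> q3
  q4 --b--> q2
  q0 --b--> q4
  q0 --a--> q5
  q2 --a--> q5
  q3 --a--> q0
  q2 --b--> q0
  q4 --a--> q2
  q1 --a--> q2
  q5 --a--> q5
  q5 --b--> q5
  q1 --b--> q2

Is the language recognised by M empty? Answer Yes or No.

No

The string a is accepted: the run q0 → q5 ends in the accepting state q5.
Since at least one string is accepted, L(M) is not empty.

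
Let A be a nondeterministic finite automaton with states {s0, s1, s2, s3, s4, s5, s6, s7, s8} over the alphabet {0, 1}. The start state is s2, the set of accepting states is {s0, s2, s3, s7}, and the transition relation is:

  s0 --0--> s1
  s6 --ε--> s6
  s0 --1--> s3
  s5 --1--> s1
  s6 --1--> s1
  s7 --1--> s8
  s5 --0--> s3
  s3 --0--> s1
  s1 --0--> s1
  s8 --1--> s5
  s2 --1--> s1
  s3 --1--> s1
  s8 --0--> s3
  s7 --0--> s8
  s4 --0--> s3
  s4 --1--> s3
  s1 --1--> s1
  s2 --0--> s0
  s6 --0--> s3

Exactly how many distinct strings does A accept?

3

The useful subgraph on states {s0, s2, s3} is acyclic, so L(A) is finite; the longest accepting path visits 3 useful states, giving maximum string length 2.
Counting accepting paths from s2 by length: 1 of length 0, 1 of length 1, 1 of length 2. Total 3.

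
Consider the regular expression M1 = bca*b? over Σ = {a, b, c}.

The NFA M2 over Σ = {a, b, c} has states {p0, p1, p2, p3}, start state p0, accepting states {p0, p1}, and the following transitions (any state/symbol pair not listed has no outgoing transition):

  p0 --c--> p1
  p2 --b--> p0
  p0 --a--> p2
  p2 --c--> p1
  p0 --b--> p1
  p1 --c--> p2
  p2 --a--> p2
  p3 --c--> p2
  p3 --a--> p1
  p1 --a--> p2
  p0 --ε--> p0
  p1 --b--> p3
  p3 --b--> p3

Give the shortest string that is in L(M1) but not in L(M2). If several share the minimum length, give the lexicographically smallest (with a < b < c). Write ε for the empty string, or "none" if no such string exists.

The string bc is accepted by M1 but not by M2.
No shorter string lies in the difference, and bc is the lexicographically first length-2 string in L(M1) \ L(M2).

bc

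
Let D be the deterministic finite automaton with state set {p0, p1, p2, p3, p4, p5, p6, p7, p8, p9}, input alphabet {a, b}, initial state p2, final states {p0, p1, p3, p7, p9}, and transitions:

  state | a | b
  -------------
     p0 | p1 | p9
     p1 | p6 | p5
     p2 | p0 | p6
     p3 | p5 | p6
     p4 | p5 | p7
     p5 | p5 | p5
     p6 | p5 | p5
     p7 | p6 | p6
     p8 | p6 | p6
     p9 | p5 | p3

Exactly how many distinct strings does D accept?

4

The useful subgraph on states {p0, p1, p2, p3, p9} is acyclic, so L(D) is finite; the longest accepting path visits 4 useful states, giving maximum string length 3.
Counting accepting paths from p2 by length: 1 of length 1, 2 of length 2, 1 of length 3. Total 4.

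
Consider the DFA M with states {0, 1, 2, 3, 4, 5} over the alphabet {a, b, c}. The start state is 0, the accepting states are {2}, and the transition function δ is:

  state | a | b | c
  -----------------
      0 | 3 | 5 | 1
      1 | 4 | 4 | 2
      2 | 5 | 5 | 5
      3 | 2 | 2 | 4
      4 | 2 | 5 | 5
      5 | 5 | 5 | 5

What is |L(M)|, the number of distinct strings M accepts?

6

The useful subgraph on states {0, 1, 2, 3, 4} is acyclic, so L(M) is finite; the longest accepting path visits 4 useful states, giving maximum string length 3.
Counting accepting paths from 0 by length: 3 of length 2, 3 of length 3. Total 6.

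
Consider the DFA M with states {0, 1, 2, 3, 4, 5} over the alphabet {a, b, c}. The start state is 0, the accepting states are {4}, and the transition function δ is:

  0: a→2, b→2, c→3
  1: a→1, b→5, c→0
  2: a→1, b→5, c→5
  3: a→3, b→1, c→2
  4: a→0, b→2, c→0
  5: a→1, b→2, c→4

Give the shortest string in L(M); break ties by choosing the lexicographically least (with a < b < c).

A breadth-first search from 0 reaches an accepting state first via the path 0 → 2 → 5 → 4 on input abc.
No string of length < 3 is accepted (BFS exhausts all shorter strings without reaching an accepting state), and abc is the lexicographically least accepting string of length 3.

abc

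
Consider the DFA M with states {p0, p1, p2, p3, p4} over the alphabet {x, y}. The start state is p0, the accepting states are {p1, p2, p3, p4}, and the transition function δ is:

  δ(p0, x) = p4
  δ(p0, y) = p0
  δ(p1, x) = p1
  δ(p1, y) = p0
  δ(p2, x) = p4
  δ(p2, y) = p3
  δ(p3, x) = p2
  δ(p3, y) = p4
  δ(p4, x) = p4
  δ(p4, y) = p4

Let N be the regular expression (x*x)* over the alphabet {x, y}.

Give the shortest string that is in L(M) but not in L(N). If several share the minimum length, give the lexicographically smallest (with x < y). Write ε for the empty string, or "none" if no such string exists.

xy

The string xy is accepted by M but not by N.
No shorter string lies in the difference, and xy is the lexicographically first length-2 string in L(M) \ L(N).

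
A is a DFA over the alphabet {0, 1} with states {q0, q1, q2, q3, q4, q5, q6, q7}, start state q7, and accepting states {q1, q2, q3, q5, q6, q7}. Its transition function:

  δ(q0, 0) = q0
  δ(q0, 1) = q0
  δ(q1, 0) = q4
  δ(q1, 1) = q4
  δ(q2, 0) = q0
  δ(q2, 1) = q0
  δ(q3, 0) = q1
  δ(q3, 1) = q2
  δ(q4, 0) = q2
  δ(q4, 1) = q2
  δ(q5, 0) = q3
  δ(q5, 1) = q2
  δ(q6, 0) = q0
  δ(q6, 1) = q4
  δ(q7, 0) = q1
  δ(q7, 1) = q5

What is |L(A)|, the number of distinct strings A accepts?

The useful subgraph on states {q1, q2, q3, q4, q5, q7} is acyclic, so L(A) is finite; the longest accepting path visits 6 useful states, giving maximum string length 5.
Counting accepting paths from q7 by length: 1 of length 0, 2 of length 1, 2 of length 2, 6 of length 3, 4 of length 5. Total 15.

15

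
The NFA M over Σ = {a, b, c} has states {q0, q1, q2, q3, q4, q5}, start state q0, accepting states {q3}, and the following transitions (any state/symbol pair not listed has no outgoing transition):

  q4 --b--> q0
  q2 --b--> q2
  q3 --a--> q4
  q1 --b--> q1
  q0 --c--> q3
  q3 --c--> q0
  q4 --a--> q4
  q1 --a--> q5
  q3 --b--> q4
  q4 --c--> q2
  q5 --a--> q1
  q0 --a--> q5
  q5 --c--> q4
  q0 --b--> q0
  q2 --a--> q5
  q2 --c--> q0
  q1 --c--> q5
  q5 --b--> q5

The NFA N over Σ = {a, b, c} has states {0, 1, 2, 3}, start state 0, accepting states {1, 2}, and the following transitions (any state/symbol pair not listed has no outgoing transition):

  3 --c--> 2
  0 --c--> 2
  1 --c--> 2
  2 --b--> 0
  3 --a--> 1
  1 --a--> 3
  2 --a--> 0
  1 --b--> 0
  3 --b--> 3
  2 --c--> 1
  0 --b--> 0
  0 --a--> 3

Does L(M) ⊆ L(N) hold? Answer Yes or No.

Yes

Exploring the product automaton M × N from the start pair (q0, 0), following both machines on each input symbol, reaches 20 state pairs: (q0, 0), (q5, 3), (q3, 2), (q1, 1), (q4, 2), (q4, 0), (q0, 1), (q1, 0), (q5, 2), (q2, 1), (q4, 3), (q2, 2), (q5, 0), (q4, 1), (q2, 0), (q0, 2), (q0, 3), (q1, 3), (q3, 1), (q5, 1).
M accepts in {q3} and N accepts in {1, 2}. The reachable pairs whose M-component is accepting are (q3, 2), (q3, 1); in each of them the N-component is accepting too, so the product for L(M) \ L(N) (M-component accepting, N-component rejecting) has no reachable accepting pair and the difference is empty.
Hence every string in L(M) is also in L(N).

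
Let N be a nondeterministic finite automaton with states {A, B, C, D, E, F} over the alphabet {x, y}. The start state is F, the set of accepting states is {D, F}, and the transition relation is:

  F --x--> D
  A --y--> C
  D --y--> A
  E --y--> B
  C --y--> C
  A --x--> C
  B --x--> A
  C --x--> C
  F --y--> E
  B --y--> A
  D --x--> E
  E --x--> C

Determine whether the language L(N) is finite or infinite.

finite

The useful states (reachable from F and able to reach an accepting state) are {D, F}.
Restricted to these states the transition graph has no cycle, so every accepting path has bounded length and L is finite.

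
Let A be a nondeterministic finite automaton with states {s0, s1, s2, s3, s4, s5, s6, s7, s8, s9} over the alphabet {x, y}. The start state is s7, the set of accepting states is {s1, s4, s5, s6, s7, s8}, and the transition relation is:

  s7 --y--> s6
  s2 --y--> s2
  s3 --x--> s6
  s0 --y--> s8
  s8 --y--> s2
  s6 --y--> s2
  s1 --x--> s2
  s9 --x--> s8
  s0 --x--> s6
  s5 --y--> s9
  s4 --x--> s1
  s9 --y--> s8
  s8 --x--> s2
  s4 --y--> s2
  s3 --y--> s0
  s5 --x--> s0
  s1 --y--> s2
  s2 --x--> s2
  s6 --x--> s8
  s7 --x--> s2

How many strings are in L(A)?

The useful subgraph on states {s6, s7, s8} is acyclic, so L(A) is finite; the longest accepting path visits 3 useful states, giving maximum string length 2.
Counting accepting paths from s7 by length: 1 of length 0, 1 of length 1, 1 of length 2. Total 3.

3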